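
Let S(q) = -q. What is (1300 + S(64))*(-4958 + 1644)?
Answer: -4096104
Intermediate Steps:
(1300 + S(64))*(-4958 + 1644) = (1300 - 1*64)*(-4958 + 1644) = (1300 - 64)*(-3314) = 1236*(-3314) = -4096104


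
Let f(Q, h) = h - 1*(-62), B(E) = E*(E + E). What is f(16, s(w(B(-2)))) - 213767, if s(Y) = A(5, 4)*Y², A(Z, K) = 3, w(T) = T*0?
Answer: -213705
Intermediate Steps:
B(E) = 2*E² (B(E) = E*(2*E) = 2*E²)
w(T) = 0
s(Y) = 3*Y²
f(Q, h) = 62 + h (f(Q, h) = h + 62 = 62 + h)
f(16, s(w(B(-2)))) - 213767 = (62 + 3*0²) - 213767 = (62 + 3*0) - 213767 = (62 + 0) - 213767 = 62 - 213767 = -213705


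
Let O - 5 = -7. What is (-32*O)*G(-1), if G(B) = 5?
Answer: 320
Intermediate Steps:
O = -2 (O = 5 - 7 = -2)
(-32*O)*G(-1) = -32*(-2)*5 = 64*5 = 320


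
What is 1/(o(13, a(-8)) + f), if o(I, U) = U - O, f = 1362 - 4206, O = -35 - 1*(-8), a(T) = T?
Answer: -1/2825 ≈ -0.00035398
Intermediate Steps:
O = -27 (O = -35 + 8 = -27)
f = -2844
o(I, U) = 27 + U (o(I, U) = U - 1*(-27) = U + 27 = 27 + U)
1/(o(13, a(-8)) + f) = 1/((27 - 8) - 2844) = 1/(19 - 2844) = 1/(-2825) = -1/2825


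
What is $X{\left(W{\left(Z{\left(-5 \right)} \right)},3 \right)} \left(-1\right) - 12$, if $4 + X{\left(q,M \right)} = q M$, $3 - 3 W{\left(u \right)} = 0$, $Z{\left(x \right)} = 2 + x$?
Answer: $-11$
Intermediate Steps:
$W{\left(u \right)} = 1$ ($W{\left(u \right)} = 1 - 0 = 1 + 0 = 1$)
$X{\left(q,M \right)} = -4 + M q$ ($X{\left(q,M \right)} = -4 + q M = -4 + M q$)
$X{\left(W{\left(Z{\left(-5 \right)} \right)},3 \right)} \left(-1\right) - 12 = \left(-4 + 3 \cdot 1\right) \left(-1\right) - 12 = \left(-4 + 3\right) \left(-1\right) - 12 = \left(-1\right) \left(-1\right) - 12 = 1 - 12 = -11$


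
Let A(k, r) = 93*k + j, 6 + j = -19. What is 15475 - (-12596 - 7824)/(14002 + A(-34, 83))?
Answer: 33476509/2163 ≈ 15477.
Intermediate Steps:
j = -25 (j = -6 - 19 = -25)
A(k, r) = -25 + 93*k (A(k, r) = 93*k - 25 = -25 + 93*k)
15475 - (-12596 - 7824)/(14002 + A(-34, 83)) = 15475 - (-12596 - 7824)/(14002 + (-25 + 93*(-34))) = 15475 - (-20420)/(14002 + (-25 - 3162)) = 15475 - (-20420)/(14002 - 3187) = 15475 - (-20420)/10815 = 15475 - 1*(-4084/2163) = 15475 + 4084/2163 = 33476509/2163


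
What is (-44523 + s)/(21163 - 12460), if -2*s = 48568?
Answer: -68807/8703 ≈ -7.9061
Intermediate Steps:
s = -24284 (s = -½*48568 = -24284)
(-44523 + s)/(21163 - 12460) = (-44523 - 24284)/(21163 - 12460) = -68807/8703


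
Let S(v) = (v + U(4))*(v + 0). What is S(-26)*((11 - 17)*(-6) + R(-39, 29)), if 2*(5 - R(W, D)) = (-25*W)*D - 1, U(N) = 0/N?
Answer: -9528896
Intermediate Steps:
U(N) = 0
R(W, D) = 11/2 + 25*D*W/2 (R(W, D) = 5 - ((-25*W)*D - 1)/2 = 5 - (-25*D*W - 1)/2 = 5 - (-1 - 25*D*W)/2 = 5 + (½ + 25*D*W/2) = 11/2 + 25*D*W/2)
S(v) = v² (S(v) = (v + 0)*(v + 0) = v*v = v²)
S(-26)*((11 - 17)*(-6) + R(-39, 29)) = (-26)²*((11 - 17)*(-6) + (11/2 + (25/2)*29*(-39))) = 676*(-6*(-6) + (11/2 - 28275/2)) = 676*(36 - 14132) = 676*(-14096) = -9528896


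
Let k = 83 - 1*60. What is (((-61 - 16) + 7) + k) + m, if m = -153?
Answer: -200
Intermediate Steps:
k = 23 (k = 83 - 60 = 23)
(((-61 - 16) + 7) + k) + m = (((-61 - 16) + 7) + 23) - 153 = ((-77 + 7) + 23) - 153 = (-70 + 23) - 153 = -47 - 153 = -200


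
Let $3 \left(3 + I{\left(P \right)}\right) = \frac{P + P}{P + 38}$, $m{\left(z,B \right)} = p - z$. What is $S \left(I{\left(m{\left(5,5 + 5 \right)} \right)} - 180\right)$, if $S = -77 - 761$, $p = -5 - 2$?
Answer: $\frac{1996954}{13} \approx 1.5361 \cdot 10^{5}$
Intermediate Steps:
$p = -7$
$S = -838$
$m{\left(z,B \right)} = -7 - z$
$I{\left(P \right)} = -3 + \frac{2 P}{3 \left(38 + P\right)}$ ($I{\left(P \right)} = -3 + \frac{\left(P + P\right) \frac{1}{P + 38}}{3} = -3 + \frac{2 P \frac{1}{38 + P}}{3} = -3 + \frac{2 P}{3 \left(38 + P\right)}$)
$S \left(I{\left(m{\left(5,5 + 5 \right)} \right)} - 180\right) = - 838 \left(\frac{-342 - 7 \left(-7 - 5\right)}{3 \left(38 - 12\right)} - 180\right) = - 838 \left(\frac{-342 - -84}{3 \left(38 - 12\right)} - 180\right) = - 838 \left(\frac{-342 + 84}{3 \cdot 26} - 180\right) = - 838 \left(\frac{1}{3} \cdot \frac{1}{26} \left(-258\right) - 180\right) = - 838 \left(- \frac{43}{13} - 180\right) = \left(-838\right) \left(- \frac{2383}{13}\right) = \frac{1996954}{13}$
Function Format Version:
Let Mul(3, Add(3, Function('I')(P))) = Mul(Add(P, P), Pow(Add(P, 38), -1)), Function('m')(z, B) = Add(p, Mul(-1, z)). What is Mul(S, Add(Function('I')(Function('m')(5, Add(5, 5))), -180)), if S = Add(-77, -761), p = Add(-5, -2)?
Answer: Rational(1996954, 13) ≈ 1.5361e+5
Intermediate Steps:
p = -7
S = -838
Function('m')(z, B) = Add(-7, Mul(-1, z))
Function('I')(P) = Add(-3, Mul(Rational(2, 3), P, Pow(Add(38, P), -1))) (Function('I')(P) = Add(-3, Mul(Rational(1, 3), Mul(Add(P, P), Pow(Add(P, 38), -1)))) = Add(-3, Mul(Rational(1, 3), Mul(Mul(2, P), Pow(Add(38, P), -1)))) = Add(-3, Mul(Rational(1, 3), Mul(2, P, Pow(Add(38, P), -1)))) = Add(-3, Mul(Rational(2, 3), P, Pow(Add(38, P), -1))))
Mul(S, Add(Function('I')(Function('m')(5, Add(5, 5))), -180)) = Mul(-838, Add(Mul(Rational(1, 3), Pow(Add(38, Add(-7, Mul(-1, 5))), -1), Add(-342, Mul(-7, Add(-7, Mul(-1, 5))))), -180)) = Mul(-838, Add(Mul(Rational(1, 3), Pow(Add(38, Add(-7, -5)), -1), Add(-342, Mul(-7, Add(-7, -5)))), -180)) = Mul(-838, Add(Mul(Rational(1, 3), Pow(Add(38, -12), -1), Add(-342, Mul(-7, -12))), -180)) = Mul(-838, Add(Mul(Rational(1, 3), Pow(26, -1), Add(-342, 84)), -180)) = Mul(-838, Add(Mul(Rational(1, 3), Rational(1, 26), -258), -180)) = Mul(-838, Add(Rational(-43, 13), -180)) = Mul(-838, Rational(-2383, 13)) = Rational(1996954, 13)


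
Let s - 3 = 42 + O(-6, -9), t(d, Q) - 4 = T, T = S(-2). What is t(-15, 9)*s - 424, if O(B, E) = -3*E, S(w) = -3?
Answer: -352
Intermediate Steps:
T = -3
t(d, Q) = 1 (t(d, Q) = 4 - 3 = 1)
s = 72 (s = 3 + (42 - 3*(-9)) = 3 + (42 + 27) = 3 + 69 = 72)
t(-15, 9)*s - 424 = 1*72 - 424 = 72 - 424 = -352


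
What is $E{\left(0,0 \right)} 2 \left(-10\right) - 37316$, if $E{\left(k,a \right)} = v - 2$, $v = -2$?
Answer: $-37236$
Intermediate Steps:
$E{\left(k,a \right)} = -4$ ($E{\left(k,a \right)} = -2 - 2 = -4$)
$E{\left(0,0 \right)} 2 \left(-10\right) - 37316 = \left(-4\right) 2 \left(-10\right) - 37316 = \left(-8\right) \left(-10\right) - 37316 = 80 - 37316 = -37236$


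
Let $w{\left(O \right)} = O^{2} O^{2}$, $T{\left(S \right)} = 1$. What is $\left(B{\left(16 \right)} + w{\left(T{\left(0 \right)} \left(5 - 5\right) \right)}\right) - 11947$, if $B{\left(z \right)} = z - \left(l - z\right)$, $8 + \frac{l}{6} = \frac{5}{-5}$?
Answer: $-11861$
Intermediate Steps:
$l = -54$ ($l = -48 + 6 \frac{5}{-5} = -48 + 6 \cdot 5 \left(- \frac{1}{5}\right) = -48 + 6 \left(-1\right) = -48 - 6 = -54$)
$B{\left(z \right)} = 54 + 2 z$ ($B{\left(z \right)} = z - \left(-54 - z\right) = z + \left(54 + z\right) = 54 + 2 z$)
$w{\left(O \right)} = O^{4}$
$\left(B{\left(16 \right)} + w{\left(T{\left(0 \right)} \left(5 - 5\right) \right)}\right) - 11947 = \left(\left(54 + 2 \cdot 16\right) + \left(1 \left(5 - 5\right)\right)^{4}\right) - 11947 = \left(\left(54 + 32\right) + \left(1 \cdot 0\right)^{4}\right) - 11947 = \left(86 + 0^{4}\right) - 11947 = \left(86 + 0\right) - 11947 = 86 - 11947 = -11861$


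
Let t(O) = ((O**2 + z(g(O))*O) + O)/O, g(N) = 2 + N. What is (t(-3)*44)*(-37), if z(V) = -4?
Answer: 9768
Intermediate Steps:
t(O) = (O**2 - 3*O)/O (t(O) = ((O**2 - 4*O) + O)/O = (O**2 - 3*O)/O)
(t(-3)*44)*(-37) = ((-3 - 3)*44)*(-37) = -6*44*(-37) = -264*(-37) = 9768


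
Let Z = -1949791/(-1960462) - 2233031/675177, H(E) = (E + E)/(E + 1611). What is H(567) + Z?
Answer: -287029016598353/160162721064654 ≈ -1.7921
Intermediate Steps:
H(E) = 2*E/(1611 + E) (H(E) = (2*E)/(1611 + E) = 2*E/(1611 + E))
Z = -3061318382315/1323658851774 (Z = -1949791*(-1/1960462) - 2233031*1/675177 = 1949791/1960462 - 2233031/675177 = -3061318382315/1323658851774 ≈ -2.3128)
H(567) + Z = 2*567/(1611 + 567) - 3061318382315/1323658851774 = 2*567/2178 - 3061318382315/1323658851774 = 2*567*(1/2178) - 3061318382315/1323658851774 = 63/121 - 3061318382315/1323658851774 = -287029016598353/160162721064654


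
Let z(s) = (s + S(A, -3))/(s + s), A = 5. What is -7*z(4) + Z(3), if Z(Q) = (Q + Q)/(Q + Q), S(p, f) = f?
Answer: 1/8 ≈ 0.12500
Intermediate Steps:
z(s) = (-3 + s)/(2*s) (z(s) = (s - 3)/(s + s) = (-3 + s)/((2*s)) = (-3 + s)*(1/(2*s)) = (-3 + s)/(2*s))
Z(Q) = 1 (Z(Q) = (2*Q)/((2*Q)) = (2*Q)*(1/(2*Q)) = 1)
-7*z(4) + Z(3) = -7*(-3 + 4)/(2*4) + 1 = -7/(2*4) + 1 = -7*1/8 + 1 = -7/8 + 1 = 1/8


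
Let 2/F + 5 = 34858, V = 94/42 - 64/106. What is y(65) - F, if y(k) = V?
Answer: 9056483/5541627 ≈ 1.6343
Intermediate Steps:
V = 1819/1113 (V = 94*(1/42) - 64*1/106 = 47/21 - 32/53 = 1819/1113 ≈ 1.6343)
y(k) = 1819/1113
F = 2/34853 (F = 2/(-5 + 34858) = 2/34853 ≈ 5.7384e-5)
y(65) - F = 1819/1113 - 1*2/34853 = 1819/1113 - 2/34853 = 9056483/5541627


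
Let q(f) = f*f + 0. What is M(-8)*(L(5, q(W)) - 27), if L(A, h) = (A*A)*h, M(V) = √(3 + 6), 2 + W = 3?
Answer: -6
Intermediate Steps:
W = 1 (W = -2 + 3 = 1)
M(V) = 3 (M(V) = √9 = 3)
q(f) = f² (q(f) = f² + 0 = f²)
L(A, h) = h*A² (L(A, h) = A²*h = h*A²)
M(-8)*(L(5, q(W)) - 27) = 3*(1²*5² - 27) = 3*(1*25 - 27) = 3*(25 - 27) = 3*(-2) = -6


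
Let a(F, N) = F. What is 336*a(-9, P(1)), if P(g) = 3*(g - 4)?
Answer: -3024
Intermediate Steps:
P(g) = -12 + 3*g (P(g) = 3*(-4 + g) = -12 + 3*g)
336*a(-9, P(1)) = 336*(-9) = -3024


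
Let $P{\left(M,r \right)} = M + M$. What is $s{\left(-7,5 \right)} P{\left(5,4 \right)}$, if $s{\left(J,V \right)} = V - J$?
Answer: $120$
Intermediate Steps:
$P{\left(M,r \right)} = 2 M$
$s{\left(-7,5 \right)} P{\left(5,4 \right)} = \left(5 - -7\right) 2 \cdot 5 = \left(5 + 7\right) 10 = 12 \cdot 10 = 120$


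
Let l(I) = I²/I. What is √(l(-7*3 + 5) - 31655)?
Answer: 9*I*√391 ≈ 177.96*I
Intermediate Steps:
l(I) = I
√(l(-7*3 + 5) - 31655) = √((-7*3 + 5) - 31655) = √((-21 + 5) - 31655) = √(-16 - 31655) = √(-31671) = 9*I*√391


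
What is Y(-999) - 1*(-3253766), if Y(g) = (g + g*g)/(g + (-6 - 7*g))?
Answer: 6507865/2 ≈ 3.2539e+6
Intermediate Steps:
Y(g) = (g + g**2)/(-6 - 6*g)
Y(-999) - 1*(-3253766) = -1/6*(-999) - 1*(-3253766) = 333/2 + 3253766 = 6507865/2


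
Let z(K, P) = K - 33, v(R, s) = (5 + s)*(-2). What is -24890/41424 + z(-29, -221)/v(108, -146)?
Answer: -266313/324488 ≈ -0.82072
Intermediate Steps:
v(R, s) = -10 - 2*s
z(K, P) = -33 + K
-24890/41424 + z(-29, -221)/v(108, -146) = -24890/41424 + (-33 - 29)/(-10 - 2*(-146)) = -24890*1/41424 - 62/(-10 + 292) = -12445/20712 - 62/282 = -12445/20712 - 62*1/282 = -12445/20712 - 31/141 = -266313/324488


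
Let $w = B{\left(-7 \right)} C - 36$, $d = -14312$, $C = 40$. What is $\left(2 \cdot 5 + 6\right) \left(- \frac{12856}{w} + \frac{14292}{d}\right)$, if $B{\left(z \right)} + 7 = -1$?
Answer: $\frac{89453560}{159221} \approx 561.82$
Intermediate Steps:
$B{\left(z \right)} = -8$ ($B{\left(z \right)} = -7 - 1 = -8$)
$w = -356$ ($w = \left(-8\right) 40 - 36 = -320 - 36 = -356$)
$\left(2 \cdot 5 + 6\right) \left(- \frac{12856}{w} + \frac{14292}{d}\right) = \left(2 \cdot 5 + 6\right) \left(- \frac{12856}{-356} + \frac{14292}{-14312}\right) = \left(10 + 6\right) \left(\left(-12856\right) \left(- \frac{1}{356}\right) + 14292 \left(- \frac{1}{14312}\right)\right) = 16 \left(\frac{3214}{89} - \frac{3573}{3578}\right) = 16 \cdot \frac{11181695}{318442} = \frac{89453560}{159221}$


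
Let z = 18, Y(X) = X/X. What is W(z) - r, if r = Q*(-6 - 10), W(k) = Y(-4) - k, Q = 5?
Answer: 63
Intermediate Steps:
Y(X) = 1
W(k) = 1 - k
r = -80 (r = 5*(-6 - 10) = 5*(-16) = -80)
W(z) - r = (1 - 1*18) - 1*(-80) = (1 - 18) + 80 = -17 + 80 = 63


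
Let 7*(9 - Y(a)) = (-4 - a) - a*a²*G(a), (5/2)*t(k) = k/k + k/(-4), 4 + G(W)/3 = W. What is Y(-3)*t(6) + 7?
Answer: -386/35 ≈ -11.029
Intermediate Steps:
G(W) = -12 + 3*W
t(k) = ⅖ - k/10 (t(k) = 2*(k/k + k/(-4))/5 = 2*(1 + k*(-¼))/5 = 2*(1 - k/4)/5 = ⅖ - k/10)
Y(a) = 67/7 + a/7 + a³*(-12 + 3*a)/7 (Y(a) = 9 - ((-4 - a) - a*a²*(-12 + 3*a))/7 = 9 - ((-4 - a) - a³*(-12 + 3*a))/7 = 9 - (-4 - a - a³*(-12 + 3*a))/7 = 9 + (4/7 + a/7 + a³*(-12 + 3*a)/7) = 67/7 + a/7 + a³*(-12 + 3*a)/7)
Y(-3)*t(6) + 7 = (67/7 + (⅐)*(-3) + (3/7)*(-3)³*(-4 - 3))*(⅖ - ⅒*6) + 7 = (67/7 - 3/7 + (3/7)*(-27)*(-7))*(⅖ - ⅗) + 7 = (67/7 - 3/7 + 81)*(-⅕) + 7 = (631/7)*(-⅕) + 7 = -631/35 + 7 = -386/35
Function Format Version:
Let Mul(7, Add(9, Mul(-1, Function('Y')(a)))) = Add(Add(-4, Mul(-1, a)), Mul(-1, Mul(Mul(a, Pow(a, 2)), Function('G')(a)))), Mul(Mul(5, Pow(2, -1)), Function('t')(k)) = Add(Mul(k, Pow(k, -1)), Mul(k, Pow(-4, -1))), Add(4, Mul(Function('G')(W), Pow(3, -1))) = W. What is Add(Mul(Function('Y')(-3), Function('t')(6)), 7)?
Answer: Rational(-386, 35) ≈ -11.029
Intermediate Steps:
Function('G')(W) = Add(-12, Mul(3, W))
Function('t')(k) = Add(Rational(2, 5), Mul(Rational(-1, 10), k)) (Function('t')(k) = Mul(Rational(2, 5), Add(Mul(k, Pow(k, -1)), Mul(k, Pow(-4, -1)))) = Mul(Rational(2, 5), Add(1, Mul(k, Rational(-1, 4)))) = Mul(Rational(2, 5), Add(1, Mul(Rational(-1, 4), k))) = Add(Rational(2, 5), Mul(Rational(-1, 10), k)))
Function('Y')(a) = Add(Rational(67, 7), Mul(Rational(1, 7), a), Mul(Rational(1, 7), Pow(a, 3), Add(-12, Mul(3, a)))) (Function('Y')(a) = Add(9, Mul(Rational(-1, 7), Add(Add(-4, Mul(-1, a)), Mul(-1, Mul(Mul(a, Pow(a, 2)), Add(-12, Mul(3, a))))))) = Add(9, Mul(Rational(-1, 7), Add(Add(-4, Mul(-1, a)), Mul(-1, Mul(Pow(a, 3), Add(-12, Mul(3, a))))))) = Add(9, Mul(Rational(-1, 7), Add(Add(-4, Mul(-1, a)), Mul(-1, Pow(a, 3), Add(-12, Mul(3, a)))))) = Add(9, Mul(Rational(-1, 7), Add(-4, Mul(-1, a), Mul(-1, Pow(a, 3), Add(-12, Mul(3, a)))))) = Add(9, Add(Rational(4, 7), Mul(Rational(1, 7), a), Mul(Rational(1, 7), Pow(a, 3), Add(-12, Mul(3, a))))) = Add(Rational(67, 7), Mul(Rational(1, 7), a), Mul(Rational(1, 7), Pow(a, 3), Add(-12, Mul(3, a)))))
Add(Mul(Function('Y')(-3), Function('t')(6)), 7) = Add(Mul(Add(Rational(67, 7), Mul(Rational(1, 7), -3), Mul(Rational(3, 7), Pow(-3, 3), Add(-4, -3))), Add(Rational(2, 5), Mul(Rational(-1, 10), 6))), 7) = Add(Mul(Add(Rational(67, 7), Rational(-3, 7), Mul(Rational(3, 7), -27, -7)), Add(Rational(2, 5), Rational(-3, 5))), 7) = Add(Mul(Add(Rational(67, 7), Rational(-3, 7), 81), Rational(-1, 5)), 7) = Add(Mul(Rational(631, 7), Rational(-1, 5)), 7) = Add(Rational(-631, 35), 7) = Rational(-386, 35)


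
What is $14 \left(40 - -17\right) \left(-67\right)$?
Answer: $-53466$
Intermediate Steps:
$14 \left(40 - -17\right) \left(-67\right) = 14 \left(40 + 17\right) \left(-67\right) = 14 \cdot 57 \left(-67\right) = 798 \left(-67\right) = -53466$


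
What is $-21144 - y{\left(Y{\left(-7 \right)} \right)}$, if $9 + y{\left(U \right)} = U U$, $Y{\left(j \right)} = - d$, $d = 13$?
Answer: $-21304$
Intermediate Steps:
$Y{\left(j \right)} = -13$ ($Y{\left(j \right)} = \left(-1\right) 13 = -13$)
$y{\left(U \right)} = -9 + U^{2}$ ($y{\left(U \right)} = -9 + U U = -9 + U^{2}$)
$-21144 - y{\left(Y{\left(-7 \right)} \right)} = -21144 - \left(-9 + \left(-13\right)^{2}\right) = -21144 - \left(-9 + 169\right) = -21144 - 160 = -21304$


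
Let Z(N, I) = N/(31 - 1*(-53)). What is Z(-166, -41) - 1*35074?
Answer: -1473191/42 ≈ -35076.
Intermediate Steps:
Z(N, I) = N/84 (Z(N, I) = N/(31 + 53) = N/84)
Z(-166, -41) - 1*35074 = (1/84)*(-166) - 1*35074 = -83/42 - 35074 = -1473191/42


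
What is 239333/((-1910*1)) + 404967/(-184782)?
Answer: -3749826448/29411135 ≈ -127.50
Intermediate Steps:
239333/((-1910*1)) + 404967/(-184782) = 239333/(-1910) + 404967*(-1/184782) = 239333*(-1/1910) - 134989/61594 = -239333/1910 - 134989/61594 = -3749826448/29411135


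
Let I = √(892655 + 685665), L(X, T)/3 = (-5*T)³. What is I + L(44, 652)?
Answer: -103937928000 + 4*√98645 ≈ -1.0394e+11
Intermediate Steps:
L(X, T) = -375*T³ (L(X, T) = 3*(-5*T)³ = 3*(-125*T³) = -375*T³)
I = 4*√98645 (I = √1578320 = 4*√98645 ≈ 1256.3)
I + L(44, 652) = 4*√98645 - 375*652³ = 4*√98645 - 375*277167808 = 4*√98645 - 103937928000 = -103937928000 + 4*√98645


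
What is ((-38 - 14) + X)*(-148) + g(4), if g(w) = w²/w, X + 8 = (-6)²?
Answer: 3556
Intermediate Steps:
X = 28 (X = -8 + (-6)² = -8 + 36 = 28)
g(w) = w
((-38 - 14) + X)*(-148) + g(4) = ((-38 - 14) + 28)*(-148) + 4 = (-52 + 28)*(-148) + 4 = -24*(-148) + 4 = 3552 + 4 = 3556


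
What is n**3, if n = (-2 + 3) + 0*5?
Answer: 1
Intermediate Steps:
n = 1 (n = 1 + 0 = 1)
n**3 = 1**3 = 1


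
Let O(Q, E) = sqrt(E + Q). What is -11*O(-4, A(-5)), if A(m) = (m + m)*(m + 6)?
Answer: -11*I*sqrt(14) ≈ -41.158*I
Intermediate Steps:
A(m) = 2*m*(6 + m) (A(m) = (2*m)*(6 + m) = 2*m*(6 + m))
-11*O(-4, A(-5)) = -11*sqrt(2*(-5)*(6 - 5) - 4) = -11*sqrt(2*(-5)*1 - 4) = -11*sqrt(-10 - 4) = -11*I*sqrt(14)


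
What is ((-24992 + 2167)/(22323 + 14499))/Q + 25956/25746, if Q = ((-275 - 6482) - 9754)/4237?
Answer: 2081374109/1783178994 ≈ 1.1672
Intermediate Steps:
Q = -869/223 (Q = (-6757 - 9754)*(1/4237) = -16511*1/4237 = -869/223 ≈ -3.8969)
((-24992 + 2167)/(22323 + 14499))/Q + 25956/25746 = ((-24992 + 2167)/(22323 + 14499))/(-869/223) + 25956/25746 = -22825/36822*(-223/869) + 25956*(1/25746) = -22825*1/36822*(-223/869) + 618/613 = -22825/36822*(-223/869) + 618/613 = 462725/2908938 + 618/613 = 2081374109/1783178994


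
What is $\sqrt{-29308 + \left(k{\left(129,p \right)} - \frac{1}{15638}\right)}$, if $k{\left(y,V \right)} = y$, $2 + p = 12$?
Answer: $\frac{i \sqrt{7135638212514}}{15638} \approx 170.82 i$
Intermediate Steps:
$p = 10$ ($p = -2 + 12 = 10$)
$\sqrt{-29308 + \left(k{\left(129,p \right)} - \frac{1}{15638}\right)} = \sqrt{-29308 + \left(129 - \frac{1}{15638}\right)} = \sqrt{-29308 + \frac{2017301}{15638}} = \sqrt{- \frac{456301203}{15638}} = \frac{i \sqrt{7135638212514}}{15638}$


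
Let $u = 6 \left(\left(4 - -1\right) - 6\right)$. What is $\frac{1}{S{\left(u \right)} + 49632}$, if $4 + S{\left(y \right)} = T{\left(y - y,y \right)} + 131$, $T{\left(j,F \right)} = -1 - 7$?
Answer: $\frac{1}{49751} \approx 2.01 \cdot 10^{-5}$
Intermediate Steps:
$T{\left(j,F \right)} = -8$ ($T{\left(j,F \right)} = -1 - 7 = -8$)
$u = -6$ ($u = 6 \left(\left(4 + 1\right) - 6\right) = 6 \left(5 - 6\right) = 6 \left(-1\right) = -6$)
$S{\left(y \right)} = 119$ ($S{\left(y \right)} = -4 + \left(-8 + 131\right) = -4 + 123 = 119$)
$\frac{1}{S{\left(u \right)} + 49632} = \frac{1}{119 + 49632} = \frac{1}{49751}$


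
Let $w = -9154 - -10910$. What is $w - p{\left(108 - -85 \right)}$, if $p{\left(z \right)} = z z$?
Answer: $-35493$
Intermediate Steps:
$p{\left(z \right)} = z^{2}$
$w = 1756$ ($w = -9154 + 10910 = 1756$)
$w - p{\left(108 - -85 \right)} = 1756 - \left(108 - -85\right)^{2} = 1756 - \left(108 + 85\right)^{2} = 1756 - 193^{2} = 1756 - 37249 = -35493$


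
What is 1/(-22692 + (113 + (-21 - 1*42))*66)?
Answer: -1/19392 ≈ -5.1568e-5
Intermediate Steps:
1/(-22692 + (113 + (-21 - 1*42))*66) = 1/(-22692 + (113 + (-21 - 42))*66) = 1/(-22692 + (113 - 63)*66) = 1/(-22692 + 50*66) = 1/(-22692 + 3300) = 1/(-19392) = -1/19392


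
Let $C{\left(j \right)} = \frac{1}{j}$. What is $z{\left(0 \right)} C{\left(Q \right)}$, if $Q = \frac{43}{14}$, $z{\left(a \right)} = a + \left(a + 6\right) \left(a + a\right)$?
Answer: $0$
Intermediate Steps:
$z{\left(a \right)} = a + 2 a \left(6 + a\right)$ ($z{\left(a \right)} = a + \left(6 + a\right) 2 a = a + 2 a \left(6 + a\right)$)
$Q = \frac{43}{14}$ ($Q = 43 \cdot \frac{1}{14} = \frac{43}{14} \approx 3.0714$)
$z{\left(0 \right)} C{\left(Q \right)} = \frac{0 \left(13 + 2 \cdot 0\right)}{\frac{43}{14}} = 0 \left(13 + 0\right) \frac{14}{43} = 0 \cdot 13 \cdot \frac{14}{43} = 0 \cdot \frac{14}{43} = 0$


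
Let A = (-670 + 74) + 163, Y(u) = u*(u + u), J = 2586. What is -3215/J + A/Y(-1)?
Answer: -281542/1293 ≈ -217.74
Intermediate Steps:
Y(u) = 2*u**2 (Y(u) = u*(2*u) = 2*u**2)
A = -433 (A = -596 + 163 = -433)
-3215/J + A/Y(-1) = -3215/2586 - 433/(2*(-1)**2) = -3215*1/2586 - 433/(2*1) = -3215/2586 - 433/2 = -281542/1293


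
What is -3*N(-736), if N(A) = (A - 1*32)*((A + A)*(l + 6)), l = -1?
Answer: -16957440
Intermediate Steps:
N(A) = 10*A*(-32 + A) (N(A) = (A - 1*32)*((A + A)*(-1 + 6)) = (A - 32)*((2*A)*5) = (-32 + A)*(10*A) = 10*A*(-32 + A))
-3*N(-736) = -30*(-736)*(-32 - 736) = -30*(-736)*(-768) = -3*5652480 = -16957440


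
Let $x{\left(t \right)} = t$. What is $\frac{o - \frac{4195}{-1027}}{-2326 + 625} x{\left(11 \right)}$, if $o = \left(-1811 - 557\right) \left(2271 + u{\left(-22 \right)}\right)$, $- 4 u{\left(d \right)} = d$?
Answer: $\frac{20299759733}{582309} \approx 34861.0$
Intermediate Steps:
$u{\left(d \right)} = - \frac{d}{4}$
$o = -5390752$ ($o = \left(-1811 - 557\right) \left(2271 - - \frac{11}{2}\right) = - 2368 \left(2271 + \frac{11}{2}\right) = \left(-2368\right) \frac{4553}{2} = -5390752$)
$\frac{o - \frac{4195}{-1027}}{-2326 + 625} x{\left(11 \right)} = \frac{-5390752 - \frac{4195}{-1027}}{-2326 + 625} \cdot 11 = \frac{-5390752 - - \frac{4195}{1027}}{-1701} \cdot 11 = \left(-5390752 + \frac{4195}{1027}\right) \left(- \frac{1}{1701}\right) 11 = \left(- \frac{5536298109}{1027}\right) \left(- \frac{1}{1701}\right) 11 = \frac{1845432703}{582309} \cdot 11 = \frac{20299759733}{582309}$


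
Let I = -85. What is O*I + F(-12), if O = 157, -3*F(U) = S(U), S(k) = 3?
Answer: -13346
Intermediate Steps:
F(U) = -1 (F(U) = -1/3*3 = -1)
O*I + F(-12) = 157*(-85) - 1 = -13345 - 1 = -13346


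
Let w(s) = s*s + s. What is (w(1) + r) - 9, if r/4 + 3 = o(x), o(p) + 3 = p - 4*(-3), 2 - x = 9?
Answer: -11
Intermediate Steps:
x = -7 (x = 2 - 1*9 = 2 - 9 = -7)
o(p) = 9 + p (o(p) = -3 + (p - 4*(-3)) = -3 + (p + 12) = -3 + (12 + p) = 9 + p)
r = -4 (r = -12 + 4*(9 - 7) = -12 + 4*2 = -12 + 8 = -4)
w(s) = s + s² (w(s) = s² + s = s + s²)
(w(1) + r) - 9 = (1*(1 + 1) - 4) - 9 = (1*2 - 4) - 9 = (2 - 4) - 9 = -2 - 9 = -11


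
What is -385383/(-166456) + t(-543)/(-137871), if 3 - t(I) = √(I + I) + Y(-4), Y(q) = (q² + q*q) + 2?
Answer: 53138299729/22949455176 + I*√1086/137871 ≈ 2.3154 + 0.00023902*I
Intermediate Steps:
Y(q) = 2 + 2*q² (Y(q) = (q² + q²) + 2 = 2*q² + 2 = 2 + 2*q²)
t(I) = -31 - √2*√I (t(I) = 3 - (√(I + I) + (2 + 2*(-4)²)) = 3 - (√(2*I) + (2 + 2*16)) = 3 - (√2*√I + (2 + 32)) = 3 - (√2*√I + 34) = 3 - (34 + √2*√I) = 3 + (-34 - √2*√I) = -31 - √2*√I)
-385383/(-166456) + t(-543)/(-137871) = -385383/(-166456) + (-31 - √2*√(-543))/(-137871) = -385383*(-1/166456) + (-31 - √2*I*√543)*(-1/137871) = 385383/166456 + (-31 - I*√1086)*(-1/137871) = 385383/166456 + (31/137871 + I*√1086/137871) = 53138299729/22949455176 + I*√1086/137871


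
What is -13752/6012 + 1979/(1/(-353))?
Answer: -116664411/167 ≈ -6.9859e+5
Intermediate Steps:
-13752/6012 + 1979/(1/(-353)) = -13752*1/6012 + 1979/(-1/353) = -382/167 + 1979*(-353) = -382/167 - 698587 = -116664411/167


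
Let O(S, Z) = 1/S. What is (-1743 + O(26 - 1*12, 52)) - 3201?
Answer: -69215/14 ≈ -4943.9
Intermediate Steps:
(-1743 + O(26 - 1*12, 52)) - 3201 = (-1743 + 1/(26 - 1*12)) - 3201 = (-1743 + 1/(26 - 12)) - 3201 = (-1743 + 1/14) - 3201 = -24401/14 - 3201 = -69215/14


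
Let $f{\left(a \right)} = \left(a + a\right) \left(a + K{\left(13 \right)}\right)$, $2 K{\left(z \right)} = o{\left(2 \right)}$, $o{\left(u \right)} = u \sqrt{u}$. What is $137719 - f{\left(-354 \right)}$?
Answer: $-112913 + 708 \sqrt{2} \approx -1.1191 \cdot 10^{5}$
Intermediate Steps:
$o{\left(u \right)} = u^{\frac{3}{2}}$
$K{\left(z \right)} = \sqrt{2}$ ($K{\left(z \right)} = \frac{2^{\frac{3}{2}}}{2} = \frac{2 \sqrt{2}}{2} = \sqrt{2}$)
$f{\left(a \right)} = 2 a \left(a + \sqrt{2}\right)$ ($f{\left(a \right)} = \left(a + a\right) \left(a + \sqrt{2}\right) = 2 a \left(a + \sqrt{2}\right)$)
$137719 - f{\left(-354 \right)} = 137719 - 2 \left(-354\right) \left(-354 + \sqrt{2}\right) = 137719 - \left(250632 - 708 \sqrt{2}\right) = -112913 + 708 \sqrt{2}$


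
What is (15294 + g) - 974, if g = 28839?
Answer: 43159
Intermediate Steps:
(15294 + g) - 974 = (15294 + 28839) - 974 = 44133 - 974 = 43159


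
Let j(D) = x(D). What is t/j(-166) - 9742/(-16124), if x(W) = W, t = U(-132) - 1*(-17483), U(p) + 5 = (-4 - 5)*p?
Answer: -74838353/669146 ≈ -111.84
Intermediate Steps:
U(p) = -5 - 9*p (U(p) = -5 + (-4 - 5)*p = -5 - 9*p)
t = 18666 (t = (-5 - 9*(-132)) - 1*(-17483) = (-5 + 1188) + 17483 = 1183 + 17483 = 18666)
j(D) = D
t/j(-166) - 9742/(-16124) = 18666/(-166) - 9742/(-16124) = 18666*(-1/166) - 9742*(-1/16124) = -9333/83 + 4871/8062 = -74838353/669146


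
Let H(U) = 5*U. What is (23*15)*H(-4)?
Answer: -6900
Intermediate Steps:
(23*15)*H(-4) = (23*15)*(5*(-4)) = 345*(-20) = -6900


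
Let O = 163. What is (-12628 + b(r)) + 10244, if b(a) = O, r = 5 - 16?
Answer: -2221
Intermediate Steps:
r = -11
b(a) = 163
(-12628 + b(r)) + 10244 = (-12628 + 163) + 10244 = -12465 + 10244 = -2221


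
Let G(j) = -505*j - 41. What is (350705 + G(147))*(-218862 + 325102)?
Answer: 29367816960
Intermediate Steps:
G(j) = -41 - 505*j
(350705 + G(147))*(-218862 + 325102) = (350705 + (-41 - 505*147))*(-218862 + 325102) = (350705 + (-41 - 74235))*106240 = (350705 - 74276)*106240 = 276429*106240 = 29367816960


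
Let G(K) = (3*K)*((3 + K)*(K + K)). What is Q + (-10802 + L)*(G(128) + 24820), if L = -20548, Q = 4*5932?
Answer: -404497865672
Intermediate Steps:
G(K) = 6*K²*(3 + K) (G(K) = (3*K)*((3 + K)*(2*K)) = (3*K)*(2*K*(3 + K)) = 6*K²*(3 + K))
Q = 23728
Q + (-10802 + L)*(G(128) + 24820) = 23728 + (-10802 - 20548)*(6*128²*(3 + 128) + 24820) = 23728 - 31350*(6*16384*131 + 24820) = 23728 - 31350*(12877824 + 24820) = 23728 - 31350*12902644 = 23728 - 404497889400 = -404497865672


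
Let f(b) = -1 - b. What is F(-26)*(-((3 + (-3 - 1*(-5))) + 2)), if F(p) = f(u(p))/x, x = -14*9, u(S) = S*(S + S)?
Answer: -451/6 ≈ -75.167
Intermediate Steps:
u(S) = 2*S**2 (u(S) = S*(2*S) = 2*S**2)
x = -126
F(p) = 1/126 + p**2/63 (F(p) = (-1 - 2*p**2)/(-126) = (-1 - 2*p**2)*(-1/126) = 1/126 + p**2/63)
F(-26)*(-((3 + (-3 - 1*(-5))) + 2)) = (1/126 + (1/63)*(-26)**2)*(-((3 + (-3 - 1*(-5))) + 2)) = (1/126 + (1/63)*676)*(-((3 + (-3 + 5)) + 2)) = (1/126 + 676/63)*(-((3 + 2) + 2)) = 451*(-(5 + 2))/42 = 451*(-1*7)/42 = (451/42)*(-7) = -451/6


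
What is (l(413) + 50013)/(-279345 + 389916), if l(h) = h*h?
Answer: 220582/110571 ≈ 1.9949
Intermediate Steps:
l(h) = h**2
(l(413) + 50013)/(-279345 + 389916) = (413**2 + 50013)/(-279345 + 389916) = (170569 + 50013)/110571 = 220582*(1/110571) = 220582/110571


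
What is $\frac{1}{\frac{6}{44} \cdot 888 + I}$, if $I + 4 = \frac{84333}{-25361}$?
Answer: $\frac{278971}{31737305} \approx 0.00879$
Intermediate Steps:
$I = - \frac{185777}{25361}$ ($I = -4 + \frac{84333}{-25361} = -4 + 84333 \left(- \frac{1}{25361}\right) = -4 - \frac{84333}{25361} = - \frac{185777}{25361} \approx -7.3253$)
$\frac{1}{\frac{6}{44} \cdot 888 + I} = \frac{1}{\frac{6}{44} \cdot 888 - \frac{185777}{25361}} = \frac{1}{6 \cdot \frac{1}{44} \cdot 888 - \frac{185777}{25361}} = \frac{1}{\frac{3}{22} \cdot 888 - \frac{185777}{25361}} = \frac{1}{\frac{1332}{11} - \frac{185777}{25361}} = \frac{1}{\frac{31737305}{278971}} = \frac{278971}{31737305}$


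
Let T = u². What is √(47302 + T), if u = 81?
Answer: √53863 ≈ 232.08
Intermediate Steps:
T = 6561 (T = 81² = 6561)
√(47302 + T) = √(47302 + 6561) = √53863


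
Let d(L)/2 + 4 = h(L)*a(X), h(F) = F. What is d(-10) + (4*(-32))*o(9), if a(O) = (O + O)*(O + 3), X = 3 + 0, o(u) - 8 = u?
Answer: -2904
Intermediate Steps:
o(u) = 8 + u
X = 3
a(O) = 2*O*(3 + O) (a(O) = (2*O)*(3 + O) = 2*O*(3 + O))
d(L) = -8 + 72*L (d(L) = -8 + 2*(L*(2*3*(3 + 3))) = -8 + 2*(L*(2*3*6)) = -8 + 2*(L*36) = -8 + 2*(36*L) = -8 + 72*L)
d(-10) + (4*(-32))*o(9) = (-8 + 72*(-10)) + (4*(-32))*(8 + 9) = (-8 - 720) - 128*17 = -728 - 2176 = -2904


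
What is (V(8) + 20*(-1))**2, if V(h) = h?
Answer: 144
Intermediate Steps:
(V(8) + 20*(-1))**2 = (8 + 20*(-1))**2 = (8 - 20)**2 = (-12)**2 = 144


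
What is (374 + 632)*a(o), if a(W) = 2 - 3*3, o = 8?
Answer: -7042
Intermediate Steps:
a(W) = -7 (a(W) = 2 - 9 = -7)
(374 + 632)*a(o) = (374 + 632)*(-7) = 1006*(-7) = -7042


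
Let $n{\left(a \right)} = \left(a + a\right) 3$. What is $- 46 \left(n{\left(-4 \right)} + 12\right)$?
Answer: $552$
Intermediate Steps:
$n{\left(a \right)} = 6 a$ ($n{\left(a \right)} = 2 a 3 = 6 a$)
$- 46 \left(n{\left(-4 \right)} + 12\right) = - 46 \left(6 \left(-4\right) + 12\right) = - 46 \left(-24 + 12\right) = \left(-46\right) \left(-12\right) = 552$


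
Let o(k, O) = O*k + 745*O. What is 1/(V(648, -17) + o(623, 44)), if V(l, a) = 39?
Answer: 1/60231 ≈ 1.6603e-5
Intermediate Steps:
o(k, O) = 745*O + O*k
1/(V(648, -17) + o(623, 44)) = 1/(39 + 44*(745 + 623)) = 1/(39 + 44*1368) = 1/(39 + 60192) = 1/60231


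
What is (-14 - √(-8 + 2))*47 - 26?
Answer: -684 - 47*I*√6 ≈ -684.0 - 115.13*I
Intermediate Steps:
(-14 - √(-8 + 2))*47 - 26 = (-14 - √(-6))*47 - 26 = (-14 - I*√6)*47 - 26 = (-658 - 47*I*√6) - 26 = -684 - 47*I*√6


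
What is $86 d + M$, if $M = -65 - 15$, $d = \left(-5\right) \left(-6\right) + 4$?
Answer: $2844$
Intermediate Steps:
$d = 34$ ($d = 30 + 4 = 34$)
$M = -80$ ($M = -65 - 15 = -80$)
$86 d + M = 86 \cdot 34 - 80 = 2924 - 80 = 2844$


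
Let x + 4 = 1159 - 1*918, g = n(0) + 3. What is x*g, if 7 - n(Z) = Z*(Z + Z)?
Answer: 2370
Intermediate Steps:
n(Z) = 7 - 2*Z² (n(Z) = 7 - Z*(Z + Z) = 7 - Z*2*Z = 7 - 2*Z²)
g = 10 (g = (7 - 2*0²) + 3 = (7 - 2*0) + 3 = (7 + 0) + 3 = 7 + 3 = 10)
x = 237 (x = -4 + (1159 - 1*918) = -4 + (1159 - 918) = -4 + 241 = 237)
x*g = 237*10 = 2370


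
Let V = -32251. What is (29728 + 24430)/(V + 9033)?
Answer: -2083/893 ≈ -2.3326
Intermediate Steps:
(29728 + 24430)/(V + 9033) = (29728 + 24430)/(-32251 + 9033) = 54158/(-23218) = 54158*(-1/23218) = -2083/893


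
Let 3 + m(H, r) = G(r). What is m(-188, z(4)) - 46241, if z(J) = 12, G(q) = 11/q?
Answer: -554917/12 ≈ -46243.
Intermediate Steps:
m(H, r) = -3 + 11/r
m(-188, z(4)) - 46241 = (-3 + 11/12) - 46241 = -25/12 - 46241 = -554917/12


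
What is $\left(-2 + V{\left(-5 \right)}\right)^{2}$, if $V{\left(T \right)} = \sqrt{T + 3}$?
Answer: $\left(2 - i \sqrt{2}\right)^{2} \approx 2.0 - 5.6569 i$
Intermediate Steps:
$V{\left(T \right)} = \sqrt{3 + T}$
$\left(-2 + V{\left(-5 \right)}\right)^{2} = \left(-2 + \sqrt{3 - 5}\right)^{2} = \left(-2 + \sqrt{-2}\right)^{2} = \left(-2 + i \sqrt{2}\right)^{2}$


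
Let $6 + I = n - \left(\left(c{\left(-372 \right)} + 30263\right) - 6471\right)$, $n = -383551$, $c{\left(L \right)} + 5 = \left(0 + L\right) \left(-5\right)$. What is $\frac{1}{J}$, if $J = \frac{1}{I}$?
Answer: $-409204$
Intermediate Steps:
$c{\left(L \right)} = -5 - 5 L$ ($c{\left(L \right)} = -5 + \left(0 + L\right) \left(-5\right) = -5 + L \left(-5\right) = -5 - 5 L$)
$I = -409204$ ($I = -6 - \left(407338 + 1860\right) = -6 - 409198 = -409204$)
$J = - \frac{1}{409204}$ ($J = \frac{1}{-409204} = - \frac{1}{409204} \approx -2.4438 \cdot 10^{-6}$)
$\frac{1}{J} = \frac{1}{- \frac{1}{409204}} = -409204$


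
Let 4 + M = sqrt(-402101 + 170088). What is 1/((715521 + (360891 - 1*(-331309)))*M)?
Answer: -4/326632095909 - I*sqrt(232013)/326632095909 ≈ -1.2246e-11 - 1.4747e-9*I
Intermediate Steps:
M = -4 + I*sqrt(232013) (M = -4 + sqrt(-402101 + 170088) = -4 + sqrt(-232013) = -4 + I*sqrt(232013) ≈ -4.0 + 481.68*I)
1/((715521 + (360891 - 1*(-331309)))*M) = 1/((715521 + (360891 - 1*(-331309)))*(-4 + I*sqrt(232013))) = 1/((715521 + (360891 + 331309))*(-4 + I*sqrt(232013))) = 1/((715521 + 692200)*(-4 + I*sqrt(232013))) = 1/(1407721*(-4 + I*sqrt(232013)))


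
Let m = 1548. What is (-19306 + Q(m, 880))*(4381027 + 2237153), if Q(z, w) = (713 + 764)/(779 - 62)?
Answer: -30533911005500/239 ≈ -1.2776e+11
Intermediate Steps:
Q(z, w) = 1477/717
(-19306 + Q(m, 880))*(4381027 + 2237153) = (-19306 + 1477/717)*(4381027 + 2237153) = -13840925/717*6618180 = -30533911005500/239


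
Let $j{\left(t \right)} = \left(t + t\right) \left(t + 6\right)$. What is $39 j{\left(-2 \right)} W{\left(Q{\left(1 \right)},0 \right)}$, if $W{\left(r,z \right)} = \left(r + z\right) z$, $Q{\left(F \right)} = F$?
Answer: $0$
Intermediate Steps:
$j{\left(t \right)} = 2 t \left(6 + t\right)$
$W{\left(r,z \right)} = z \left(r + z\right)$
$39 j{\left(-2 \right)} W{\left(Q{\left(1 \right)},0 \right)} = 39 \cdot 2 \left(-2\right) \left(6 - 2\right) 0 \left(1 + 0\right) = 39 \cdot 2 \left(-2\right) 4 \cdot 0 \cdot 1 = 39 \left(-16\right) 0 = \left(-624\right) 0 = 0$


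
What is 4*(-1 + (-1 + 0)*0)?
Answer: -4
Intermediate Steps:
4*(-1 + (-1 + 0)*0) = 4*(-1 - 1*0) = 4*(-1 + 0) = 4*(-1) = -4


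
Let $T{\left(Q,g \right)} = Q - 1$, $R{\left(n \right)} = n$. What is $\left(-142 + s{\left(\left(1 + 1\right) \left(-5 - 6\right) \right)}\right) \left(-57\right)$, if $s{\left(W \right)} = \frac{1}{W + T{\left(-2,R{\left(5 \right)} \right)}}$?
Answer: $\frac{202407}{25} \approx 8096.3$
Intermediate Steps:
$T{\left(Q,g \right)} = -1 + Q$ ($T{\left(Q,g \right)} = Q - 1 = -1 + Q$)
$s{\left(W \right)} = \frac{1}{-3 + W}$ ($s{\left(W \right)} = \frac{1}{W - 3} = \frac{1}{-3 + W}$)
$\left(-142 + s{\left(\left(1 + 1\right) \left(-5 - 6\right) \right)}\right) \left(-57\right) = \left(-142 + \frac{1}{-3 + \left(1 + 1\right) \left(-5 - 6\right)}\right) \left(-57\right) = \left(-142 + \frac{1}{-3 + 2 \left(-11\right)}\right) \left(-57\right) = \left(-142 + \frac{1}{-3 - 22}\right) \left(-57\right) = \left(-142 + \frac{1}{-25}\right) \left(-57\right) = \left(-142 - \frac{1}{25}\right) \left(-57\right) = \left(- \frac{3551}{25}\right) \left(-57\right) = \frac{202407}{25}$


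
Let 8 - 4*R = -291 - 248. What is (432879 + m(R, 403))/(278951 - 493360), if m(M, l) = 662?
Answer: -433541/214409 ≈ -2.0220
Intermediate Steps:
R = 547/4 (R = 2 - (-291 - 248)/4 = 2 - ¼*(-539) = 2 + 539/4 = 547/4 ≈ 136.75)
(432879 + m(R, 403))/(278951 - 493360) = (432879 + 662)/(278951 - 493360) = 433541/(-214409) = 433541*(-1/214409) = -433541/214409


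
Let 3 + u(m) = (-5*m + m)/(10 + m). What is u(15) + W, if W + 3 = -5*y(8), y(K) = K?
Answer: -242/5 ≈ -48.400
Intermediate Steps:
u(m) = -3 - 4*m/(10 + m) (u(m) = -3 + (-5*m + m)/(10 + m) = -3 + (-4*m)/(10 + m) = -3 - 4*m/(10 + m))
W = -43 (W = -3 - 5*8 = -3 - 40 = -43)
u(15) + W = (-30 - 7*15)/(10 + 15) - 43 = (-30 - 105)/25 - 43 = (1/25)*(-135) - 43 = -27/5 - 43 = -242/5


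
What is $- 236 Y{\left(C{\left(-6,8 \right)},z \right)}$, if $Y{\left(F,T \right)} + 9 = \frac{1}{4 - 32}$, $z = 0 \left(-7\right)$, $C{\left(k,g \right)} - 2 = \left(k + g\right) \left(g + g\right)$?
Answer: $\frac{14927}{7} \approx 2132.4$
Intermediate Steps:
$C{\left(k,g \right)} = 2 + 2 g \left(g + k\right)$ ($C{\left(k,g \right)} = 2 + \left(k + g\right) \left(g + g\right) = 2 + \left(g + k\right) 2 g = 2 + 2 g \left(g + k\right)$)
$z = 0$
$Y{\left(F,T \right)} = - \frac{253}{28}$ ($Y{\left(F,T \right)} = -9 + \frac{1}{4 - 32} = -9 + \frac{1}{-28} = -9 - \frac{1}{28} = - \frac{253}{28}$)
$- 236 Y{\left(C{\left(-6,8 \right)},z \right)} = \left(-236\right) \left(- \frac{253}{28}\right) = \frac{14927}{7}$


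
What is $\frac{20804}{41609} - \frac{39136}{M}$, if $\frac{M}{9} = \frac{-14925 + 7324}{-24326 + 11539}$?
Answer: $- \frac{20821053238652}{2846430081} \approx -7314.8$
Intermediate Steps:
$M = \frac{68409}{12787}$ ($M = 9 \frac{-14925 + 7324}{-24326 + 11539} = 9 \left(- \frac{7601}{-12787}\right) = 9 \left(\left(-7601\right) \left(- \frac{1}{12787}\right)\right) = 9 \cdot \frac{7601}{12787} = \frac{68409}{12787} \approx 5.3499$)
$\frac{20804}{41609} - \frac{39136}{M} = \frac{20804}{41609} - \frac{39136}{\frac{68409}{12787}} = 20804 \cdot \frac{1}{41609} - \frac{500432032}{68409} = \frac{20804}{41609} - \frac{500432032}{68409} = - \frac{20821053238652}{2846430081}$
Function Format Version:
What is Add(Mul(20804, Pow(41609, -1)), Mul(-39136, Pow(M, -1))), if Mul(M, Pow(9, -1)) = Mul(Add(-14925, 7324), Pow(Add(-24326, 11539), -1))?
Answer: Rational(-20821053238652, 2846430081) ≈ -7314.8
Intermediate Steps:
M = Rational(68409, 12787) (M = Mul(9, Mul(Add(-14925, 7324), Pow(Add(-24326, 11539), -1))) = Mul(9, Mul(-7601, Pow(-12787, -1))) = Mul(9, Mul(-7601, Rational(-1, 12787))) = Mul(9, Rational(7601, 12787)) = Rational(68409, 12787) ≈ 5.3499)
Add(Mul(20804, Pow(41609, -1)), Mul(-39136, Pow(M, -1))) = Add(Mul(20804, Pow(41609, -1)), Mul(-39136, Pow(Rational(68409, 12787), -1))) = Add(Mul(20804, Rational(1, 41609)), Mul(-39136, Rational(12787, 68409))) = Add(Rational(20804, 41609), Rational(-500432032, 68409)) = Rational(-20821053238652, 2846430081)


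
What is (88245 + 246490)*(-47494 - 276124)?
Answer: -108326271230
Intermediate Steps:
(88245 + 246490)*(-47494 - 276124) = 334735*(-323618) = -108326271230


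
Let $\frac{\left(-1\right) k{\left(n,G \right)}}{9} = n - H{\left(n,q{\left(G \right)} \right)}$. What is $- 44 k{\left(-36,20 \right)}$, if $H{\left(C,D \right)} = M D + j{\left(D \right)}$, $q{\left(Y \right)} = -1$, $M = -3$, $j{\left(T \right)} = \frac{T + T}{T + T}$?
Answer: $-15840$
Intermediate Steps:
$j{\left(T \right)} = 1$ ($j{\left(T \right)} = \frac{2 T}{2 T} = 2 T \frac{1}{2 T} = 1$)
$H{\left(C,D \right)} = 1 - 3 D$ ($H{\left(C,D \right)} = - 3 D + 1 = 1 - 3 D$)
$k{\left(n,G \right)} = 36 - 9 n$ ($k{\left(n,G \right)} = - 9 \left(n - \left(1 - -3\right)\right) = - 9 \left(n - \left(1 + 3\right)\right) = - 9 \left(n - 4\right) = - 9 \left(-4 + n\right) = 36 - 9 n$)
$- 44 k{\left(-36,20 \right)} = - 44 \left(36 - -324\right) = - 44 \left(36 + 324\right) = \left(-44\right) 360 = -15840$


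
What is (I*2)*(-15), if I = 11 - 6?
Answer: -150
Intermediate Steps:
I = 5
(I*2)*(-15) = (5*2)*(-15) = 10*(-15) = -150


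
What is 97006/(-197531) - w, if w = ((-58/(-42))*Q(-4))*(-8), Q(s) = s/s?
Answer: 43790066/4148151 ≈ 10.557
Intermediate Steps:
Q(s) = 1
w = -232/21 (w = (-58/(-42)*1)*(-8) = (-58*(-1/42)*1)*(-8) = ((29/21)*1)*(-8) = (29/21)*(-8) = -232/21 ≈ -11.048)
97006/(-197531) - w = 97006/(-197531) - 1*(-232/21) = 97006*(-1/197531) + 232/21 = -97006/197531 + 232/21 = 43790066/4148151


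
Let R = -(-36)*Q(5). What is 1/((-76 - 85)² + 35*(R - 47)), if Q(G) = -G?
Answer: 1/17976 ≈ 5.5630e-5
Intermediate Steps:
R = -180 (R = -(-36)*(-1*5) = -(-36)*(-5) = -1*180 = -180)
1/((-76 - 85)² + 35*(R - 47)) = 1/((-76 - 85)² + 35*(-180 - 47)) = 1/((-161)² + 35*(-227)) = 1/(25921 - 7945) = 1/17976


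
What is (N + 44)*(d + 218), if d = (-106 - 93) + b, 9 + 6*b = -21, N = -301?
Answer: -3598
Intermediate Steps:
b = -5 (b = -3/2 + (⅙)*(-21) = -3/2 - 7/2 = -5)
d = -204 (d = (-106 - 93) - 5 = -199 - 5 = -204)
(N + 44)*(d + 218) = (-301 + 44)*(-204 + 218) = -257*14 = -3598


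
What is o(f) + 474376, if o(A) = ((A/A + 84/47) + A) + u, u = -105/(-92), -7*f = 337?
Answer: 14357074489/30268 ≈ 4.7433e+5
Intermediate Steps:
f = -337/7 (f = -⅐*337 = -337/7 ≈ -48.143)
u = 105/92 (u = -105*(-1/92) = 105/92 ≈ 1.1413)
o(A) = 16987/4324 + A (o(A) = ((A/A + 84/47) + A) + 105/92 = ((1 + 84*(1/47)) + A) + 105/92 = ((1 + 84/47) + A) + 105/92 = (131/47 + A) + 105/92 = 16987/4324 + A)
o(f) + 474376 = (16987/4324 - 337/7) + 474376 = -1338279/30268 + 474376 = 14357074489/30268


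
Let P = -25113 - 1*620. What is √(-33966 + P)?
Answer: I*√59699 ≈ 244.33*I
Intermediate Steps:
P = -25733 (P = -25113 - 620 = -25733)
√(-33966 + P) = √(-33966 - 25733) = √(-59699) = I*√59699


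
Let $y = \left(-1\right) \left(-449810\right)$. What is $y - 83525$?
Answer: $366285$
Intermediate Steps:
$y = 449810$
$y - 83525 = 449810 - 83525 = 366285$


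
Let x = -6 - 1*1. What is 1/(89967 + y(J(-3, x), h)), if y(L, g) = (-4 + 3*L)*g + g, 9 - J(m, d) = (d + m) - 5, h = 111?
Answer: 1/97626 ≈ 1.0243e-5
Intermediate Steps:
x = -7 (x = -6 - 1 = -7)
J(m, d) = 14 - d - m (J(m, d) = 9 - ((d + m) - 5) = 9 - (-5 + d + m) = 9 + (5 - d - m) = 14 - d - m)
y(L, g) = g + g*(-4 + 3*L) (y(L, g) = g*(-4 + 3*L) + g = g + g*(-4 + 3*L))
1/(89967 + y(J(-3, x), h)) = 1/(89967 + 3*111*(-1 + (14 - 1*(-7) - 1*(-3)))) = 1/(89967 + 3*111*(-1 + (14 + 7 + 3))) = 1/(89967 + 3*111*(-1 + 24)) = 1/(89967 + 3*111*23) = 1/(89967 + 7659) = 1/97626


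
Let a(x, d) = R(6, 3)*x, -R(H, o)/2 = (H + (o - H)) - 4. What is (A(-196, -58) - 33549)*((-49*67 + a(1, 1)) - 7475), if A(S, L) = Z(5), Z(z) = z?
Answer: 360799264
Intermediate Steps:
R(H, o) = 8 - 2*o (R(H, o) = -2*((H + (o - H)) - 4) = -2*(o - 4) = -2*(-4 + o) = 8 - 2*o)
A(S, L) = 5
a(x, d) = 2*x (a(x, d) = (8 - 2*3)*x = (8 - 6)*x = 2*x)
(A(-196, -58) - 33549)*((-49*67 + a(1, 1)) - 7475) = (5 - 33549)*((-49*67 + 2*1) - 7475) = -33544*((-3283 + 2) - 7475) = -33544*(-3281 - 7475) = -33544*(-10756) = 360799264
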